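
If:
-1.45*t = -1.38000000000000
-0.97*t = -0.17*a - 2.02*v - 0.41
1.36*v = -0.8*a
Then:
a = -0.50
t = 0.95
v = 0.30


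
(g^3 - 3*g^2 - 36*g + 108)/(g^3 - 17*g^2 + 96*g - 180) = (g^2 + 3*g - 18)/(g^2 - 11*g + 30)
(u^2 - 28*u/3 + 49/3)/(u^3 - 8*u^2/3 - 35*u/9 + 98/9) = 3*(u - 7)/(3*u^2 - u - 14)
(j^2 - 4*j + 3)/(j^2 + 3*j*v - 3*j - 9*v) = (j - 1)/(j + 3*v)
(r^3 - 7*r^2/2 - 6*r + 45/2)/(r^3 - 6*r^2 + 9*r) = (r + 5/2)/r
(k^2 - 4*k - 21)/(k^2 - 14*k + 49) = (k + 3)/(k - 7)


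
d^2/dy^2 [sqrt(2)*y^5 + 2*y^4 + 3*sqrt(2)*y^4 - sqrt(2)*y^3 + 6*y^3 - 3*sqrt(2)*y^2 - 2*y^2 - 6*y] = 20*sqrt(2)*y^3 + 24*y^2 + 36*sqrt(2)*y^2 - 6*sqrt(2)*y + 36*y - 6*sqrt(2) - 4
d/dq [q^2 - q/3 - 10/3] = 2*q - 1/3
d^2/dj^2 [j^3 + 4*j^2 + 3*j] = 6*j + 8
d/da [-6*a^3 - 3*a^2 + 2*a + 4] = -18*a^2 - 6*a + 2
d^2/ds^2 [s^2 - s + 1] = 2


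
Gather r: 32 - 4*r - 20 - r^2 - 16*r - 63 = -r^2 - 20*r - 51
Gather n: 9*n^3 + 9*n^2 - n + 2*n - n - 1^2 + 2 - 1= 9*n^3 + 9*n^2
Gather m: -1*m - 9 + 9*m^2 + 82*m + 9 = 9*m^2 + 81*m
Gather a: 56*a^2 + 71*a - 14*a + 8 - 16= 56*a^2 + 57*a - 8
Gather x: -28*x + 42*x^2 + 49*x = 42*x^2 + 21*x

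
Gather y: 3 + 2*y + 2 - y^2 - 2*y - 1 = 4 - y^2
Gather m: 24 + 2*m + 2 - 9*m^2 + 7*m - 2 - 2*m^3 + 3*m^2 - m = -2*m^3 - 6*m^2 + 8*m + 24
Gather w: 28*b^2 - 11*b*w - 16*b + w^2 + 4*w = 28*b^2 - 16*b + w^2 + w*(4 - 11*b)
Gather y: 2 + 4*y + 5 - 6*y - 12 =-2*y - 5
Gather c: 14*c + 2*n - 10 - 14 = 14*c + 2*n - 24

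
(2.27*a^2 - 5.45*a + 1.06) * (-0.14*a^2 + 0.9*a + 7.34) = -0.3178*a^4 + 2.806*a^3 + 11.6084*a^2 - 39.049*a + 7.7804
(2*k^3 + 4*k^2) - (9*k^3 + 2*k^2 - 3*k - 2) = -7*k^3 + 2*k^2 + 3*k + 2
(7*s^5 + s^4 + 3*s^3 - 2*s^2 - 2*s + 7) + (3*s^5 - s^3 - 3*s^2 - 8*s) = 10*s^5 + s^4 + 2*s^3 - 5*s^2 - 10*s + 7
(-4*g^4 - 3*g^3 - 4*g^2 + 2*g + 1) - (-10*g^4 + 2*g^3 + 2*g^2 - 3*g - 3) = 6*g^4 - 5*g^3 - 6*g^2 + 5*g + 4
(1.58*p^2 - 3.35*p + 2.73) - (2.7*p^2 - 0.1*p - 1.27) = -1.12*p^2 - 3.25*p + 4.0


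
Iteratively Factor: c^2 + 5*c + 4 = (c + 1)*(c + 4)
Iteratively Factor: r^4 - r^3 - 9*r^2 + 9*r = (r - 1)*(r^3 - 9*r) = (r - 1)*(r + 3)*(r^2 - 3*r) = (r - 3)*(r - 1)*(r + 3)*(r)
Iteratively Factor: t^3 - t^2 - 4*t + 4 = (t - 1)*(t^2 - 4) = (t - 1)*(t + 2)*(t - 2)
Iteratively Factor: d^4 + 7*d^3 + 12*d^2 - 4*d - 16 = (d + 4)*(d^3 + 3*d^2 - 4) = (d + 2)*(d + 4)*(d^2 + d - 2) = (d + 2)^2*(d + 4)*(d - 1)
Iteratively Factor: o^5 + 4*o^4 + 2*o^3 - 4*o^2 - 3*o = (o)*(o^4 + 4*o^3 + 2*o^2 - 4*o - 3) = o*(o + 1)*(o^3 + 3*o^2 - o - 3) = o*(o + 1)*(o + 3)*(o^2 - 1) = o*(o + 1)^2*(o + 3)*(o - 1)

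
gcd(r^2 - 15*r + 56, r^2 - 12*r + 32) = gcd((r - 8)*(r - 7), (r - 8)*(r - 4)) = r - 8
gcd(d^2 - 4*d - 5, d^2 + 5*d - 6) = 1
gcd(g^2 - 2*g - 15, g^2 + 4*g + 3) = g + 3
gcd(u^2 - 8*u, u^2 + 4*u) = u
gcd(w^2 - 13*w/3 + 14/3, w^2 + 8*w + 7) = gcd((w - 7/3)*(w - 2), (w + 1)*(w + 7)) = 1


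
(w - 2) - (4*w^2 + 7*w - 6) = -4*w^2 - 6*w + 4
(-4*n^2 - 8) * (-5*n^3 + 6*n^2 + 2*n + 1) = 20*n^5 - 24*n^4 + 32*n^3 - 52*n^2 - 16*n - 8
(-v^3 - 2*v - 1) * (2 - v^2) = v^5 + v^2 - 4*v - 2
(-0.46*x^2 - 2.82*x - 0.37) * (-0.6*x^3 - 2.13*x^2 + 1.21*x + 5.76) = 0.276*x^5 + 2.6718*x^4 + 5.672*x^3 - 5.2737*x^2 - 16.6909*x - 2.1312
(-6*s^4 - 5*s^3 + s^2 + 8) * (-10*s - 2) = 60*s^5 + 62*s^4 - 2*s^2 - 80*s - 16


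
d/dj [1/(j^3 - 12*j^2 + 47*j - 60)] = (-3*j^2 + 24*j - 47)/(j^3 - 12*j^2 + 47*j - 60)^2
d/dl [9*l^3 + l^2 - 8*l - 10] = 27*l^2 + 2*l - 8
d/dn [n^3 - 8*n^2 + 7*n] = 3*n^2 - 16*n + 7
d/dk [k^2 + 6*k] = 2*k + 6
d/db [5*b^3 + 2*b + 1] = 15*b^2 + 2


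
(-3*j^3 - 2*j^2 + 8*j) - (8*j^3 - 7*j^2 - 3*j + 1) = -11*j^3 + 5*j^2 + 11*j - 1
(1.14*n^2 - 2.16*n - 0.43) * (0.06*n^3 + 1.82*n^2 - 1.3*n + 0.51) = 0.0684*n^5 + 1.9452*n^4 - 5.439*n^3 + 2.6068*n^2 - 0.5426*n - 0.2193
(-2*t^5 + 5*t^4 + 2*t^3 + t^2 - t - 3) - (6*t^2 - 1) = -2*t^5 + 5*t^4 + 2*t^3 - 5*t^2 - t - 2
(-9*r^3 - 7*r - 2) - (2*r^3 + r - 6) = -11*r^3 - 8*r + 4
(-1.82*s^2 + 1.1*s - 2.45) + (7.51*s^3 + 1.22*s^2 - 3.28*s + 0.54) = 7.51*s^3 - 0.6*s^2 - 2.18*s - 1.91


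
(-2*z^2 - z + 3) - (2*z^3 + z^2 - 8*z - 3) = -2*z^3 - 3*z^2 + 7*z + 6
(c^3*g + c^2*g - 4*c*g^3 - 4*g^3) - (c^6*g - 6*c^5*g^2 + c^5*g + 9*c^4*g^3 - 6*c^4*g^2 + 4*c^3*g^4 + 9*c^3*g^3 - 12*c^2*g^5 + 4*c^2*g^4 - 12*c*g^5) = -c^6*g + 6*c^5*g^2 - c^5*g - 9*c^4*g^3 + 6*c^4*g^2 - 4*c^3*g^4 - 9*c^3*g^3 + c^3*g + 12*c^2*g^5 - 4*c^2*g^4 + c^2*g + 12*c*g^5 - 4*c*g^3 - 4*g^3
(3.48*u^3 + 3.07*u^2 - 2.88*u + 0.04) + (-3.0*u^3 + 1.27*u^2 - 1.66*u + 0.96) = 0.48*u^3 + 4.34*u^2 - 4.54*u + 1.0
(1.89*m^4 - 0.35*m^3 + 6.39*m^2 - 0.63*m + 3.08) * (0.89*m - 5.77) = 1.6821*m^5 - 11.2168*m^4 + 7.7066*m^3 - 37.431*m^2 + 6.3763*m - 17.7716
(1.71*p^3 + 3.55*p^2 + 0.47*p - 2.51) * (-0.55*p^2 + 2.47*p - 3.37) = -0.9405*p^5 + 2.2712*p^4 + 2.7473*p^3 - 9.4221*p^2 - 7.7836*p + 8.4587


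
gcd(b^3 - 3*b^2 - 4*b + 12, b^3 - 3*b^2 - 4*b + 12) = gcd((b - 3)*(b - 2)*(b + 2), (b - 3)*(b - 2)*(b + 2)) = b^3 - 3*b^2 - 4*b + 12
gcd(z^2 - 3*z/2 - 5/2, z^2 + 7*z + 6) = z + 1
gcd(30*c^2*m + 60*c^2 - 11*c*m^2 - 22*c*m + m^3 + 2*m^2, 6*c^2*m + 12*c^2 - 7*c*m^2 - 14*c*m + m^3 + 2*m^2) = 6*c*m + 12*c - m^2 - 2*m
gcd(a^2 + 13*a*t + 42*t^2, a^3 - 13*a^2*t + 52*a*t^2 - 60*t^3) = 1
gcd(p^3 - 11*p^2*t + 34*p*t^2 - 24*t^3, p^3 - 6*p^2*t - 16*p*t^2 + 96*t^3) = p^2 - 10*p*t + 24*t^2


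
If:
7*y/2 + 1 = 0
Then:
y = -2/7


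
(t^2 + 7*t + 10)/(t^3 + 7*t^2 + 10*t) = 1/t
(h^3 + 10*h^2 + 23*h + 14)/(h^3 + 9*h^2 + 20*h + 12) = (h + 7)/(h + 6)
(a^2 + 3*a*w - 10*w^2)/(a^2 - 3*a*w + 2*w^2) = (-a - 5*w)/(-a + w)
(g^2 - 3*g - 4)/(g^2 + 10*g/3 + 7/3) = 3*(g - 4)/(3*g + 7)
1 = 1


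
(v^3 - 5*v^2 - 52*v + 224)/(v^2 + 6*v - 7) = (v^2 - 12*v + 32)/(v - 1)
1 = 1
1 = 1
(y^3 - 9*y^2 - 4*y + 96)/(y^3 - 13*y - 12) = (y - 8)/(y + 1)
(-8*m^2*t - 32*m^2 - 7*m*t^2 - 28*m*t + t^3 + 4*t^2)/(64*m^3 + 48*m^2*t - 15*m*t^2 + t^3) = (t + 4)/(-8*m + t)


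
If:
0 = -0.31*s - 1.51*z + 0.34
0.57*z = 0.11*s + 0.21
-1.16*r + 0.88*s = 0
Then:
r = -0.27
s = -0.36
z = 0.30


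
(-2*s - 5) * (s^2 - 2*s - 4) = -2*s^3 - s^2 + 18*s + 20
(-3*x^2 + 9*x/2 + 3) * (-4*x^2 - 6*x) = 12*x^4 - 39*x^2 - 18*x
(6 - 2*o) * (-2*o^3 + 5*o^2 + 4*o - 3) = 4*o^4 - 22*o^3 + 22*o^2 + 30*o - 18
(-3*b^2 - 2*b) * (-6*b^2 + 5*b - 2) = 18*b^4 - 3*b^3 - 4*b^2 + 4*b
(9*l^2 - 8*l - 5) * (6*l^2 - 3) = 54*l^4 - 48*l^3 - 57*l^2 + 24*l + 15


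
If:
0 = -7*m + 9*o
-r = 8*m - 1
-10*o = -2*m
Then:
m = 0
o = 0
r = 1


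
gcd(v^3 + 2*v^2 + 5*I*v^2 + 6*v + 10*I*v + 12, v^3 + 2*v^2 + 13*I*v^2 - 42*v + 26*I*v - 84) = v^2 + v*(2 + 6*I) + 12*I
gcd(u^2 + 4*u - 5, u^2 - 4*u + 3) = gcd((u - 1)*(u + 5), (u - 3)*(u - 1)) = u - 1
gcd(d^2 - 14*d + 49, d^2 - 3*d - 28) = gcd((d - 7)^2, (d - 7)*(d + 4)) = d - 7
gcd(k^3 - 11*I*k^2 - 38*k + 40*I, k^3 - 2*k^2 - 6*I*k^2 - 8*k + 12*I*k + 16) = k^2 - 6*I*k - 8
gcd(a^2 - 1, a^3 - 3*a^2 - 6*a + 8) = a - 1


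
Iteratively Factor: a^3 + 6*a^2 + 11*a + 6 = (a + 3)*(a^2 + 3*a + 2) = (a + 2)*(a + 3)*(a + 1)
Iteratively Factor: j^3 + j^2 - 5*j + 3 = (j - 1)*(j^2 + 2*j - 3) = (j - 1)*(j + 3)*(j - 1)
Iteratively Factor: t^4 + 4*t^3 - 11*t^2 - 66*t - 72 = (t - 4)*(t^3 + 8*t^2 + 21*t + 18) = (t - 4)*(t + 3)*(t^2 + 5*t + 6) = (t - 4)*(t + 2)*(t + 3)*(t + 3)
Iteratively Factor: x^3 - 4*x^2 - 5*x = (x + 1)*(x^2 - 5*x) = x*(x + 1)*(x - 5)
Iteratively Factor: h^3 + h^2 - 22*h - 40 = (h + 4)*(h^2 - 3*h - 10) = (h - 5)*(h + 4)*(h + 2)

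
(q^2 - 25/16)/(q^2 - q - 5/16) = (4*q + 5)/(4*q + 1)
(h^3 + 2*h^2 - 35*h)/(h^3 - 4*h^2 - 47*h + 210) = h/(h - 6)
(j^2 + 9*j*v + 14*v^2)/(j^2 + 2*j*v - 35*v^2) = (-j - 2*v)/(-j + 5*v)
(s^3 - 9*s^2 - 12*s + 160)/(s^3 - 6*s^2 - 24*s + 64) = (s - 5)/(s - 2)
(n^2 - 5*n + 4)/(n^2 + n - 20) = (n - 1)/(n + 5)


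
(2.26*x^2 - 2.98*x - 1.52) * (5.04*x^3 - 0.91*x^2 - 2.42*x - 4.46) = 11.3904*x^5 - 17.0758*x^4 - 10.4182*x^3 - 1.4848*x^2 + 16.9692*x + 6.7792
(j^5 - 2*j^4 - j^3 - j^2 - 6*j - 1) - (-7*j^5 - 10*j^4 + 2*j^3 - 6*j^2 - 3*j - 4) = 8*j^5 + 8*j^4 - 3*j^3 + 5*j^2 - 3*j + 3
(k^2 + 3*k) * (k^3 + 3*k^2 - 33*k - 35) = k^5 + 6*k^4 - 24*k^3 - 134*k^2 - 105*k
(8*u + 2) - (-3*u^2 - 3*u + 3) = 3*u^2 + 11*u - 1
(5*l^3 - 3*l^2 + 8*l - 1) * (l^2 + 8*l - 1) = 5*l^5 + 37*l^4 - 21*l^3 + 66*l^2 - 16*l + 1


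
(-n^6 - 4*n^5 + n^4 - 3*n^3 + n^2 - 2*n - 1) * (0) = 0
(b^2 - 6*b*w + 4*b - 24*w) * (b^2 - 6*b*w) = b^4 - 12*b^3*w + 4*b^3 + 36*b^2*w^2 - 48*b^2*w + 144*b*w^2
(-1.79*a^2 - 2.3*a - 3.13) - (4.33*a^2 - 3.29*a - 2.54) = -6.12*a^2 + 0.99*a - 0.59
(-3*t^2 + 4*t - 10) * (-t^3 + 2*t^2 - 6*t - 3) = 3*t^5 - 10*t^4 + 36*t^3 - 35*t^2 + 48*t + 30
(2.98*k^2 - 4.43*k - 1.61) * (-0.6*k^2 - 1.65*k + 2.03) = -1.788*k^4 - 2.259*k^3 + 14.3249*k^2 - 6.3364*k - 3.2683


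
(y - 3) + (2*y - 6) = 3*y - 9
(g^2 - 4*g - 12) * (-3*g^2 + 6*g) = -3*g^4 + 18*g^3 + 12*g^2 - 72*g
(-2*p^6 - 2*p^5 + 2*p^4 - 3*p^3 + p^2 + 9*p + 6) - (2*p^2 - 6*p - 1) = -2*p^6 - 2*p^5 + 2*p^4 - 3*p^3 - p^2 + 15*p + 7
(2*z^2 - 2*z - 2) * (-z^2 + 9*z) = -2*z^4 + 20*z^3 - 16*z^2 - 18*z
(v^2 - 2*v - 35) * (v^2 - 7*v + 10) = v^4 - 9*v^3 - 11*v^2 + 225*v - 350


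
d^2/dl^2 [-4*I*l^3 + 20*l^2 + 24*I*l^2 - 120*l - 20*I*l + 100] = -24*I*l + 40 + 48*I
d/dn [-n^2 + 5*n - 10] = 5 - 2*n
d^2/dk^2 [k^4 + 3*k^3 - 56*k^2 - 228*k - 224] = 12*k^2 + 18*k - 112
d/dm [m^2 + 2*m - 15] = 2*m + 2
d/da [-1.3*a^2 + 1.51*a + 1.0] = 1.51 - 2.6*a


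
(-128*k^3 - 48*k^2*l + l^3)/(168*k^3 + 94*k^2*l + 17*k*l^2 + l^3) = (-32*k^2 - 4*k*l + l^2)/(42*k^2 + 13*k*l + l^2)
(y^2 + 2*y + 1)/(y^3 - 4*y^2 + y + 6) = (y + 1)/(y^2 - 5*y + 6)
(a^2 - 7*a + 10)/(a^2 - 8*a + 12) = (a - 5)/(a - 6)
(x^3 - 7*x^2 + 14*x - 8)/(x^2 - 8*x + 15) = (x^3 - 7*x^2 + 14*x - 8)/(x^2 - 8*x + 15)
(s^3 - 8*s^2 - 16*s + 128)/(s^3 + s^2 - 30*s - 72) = (s^2 - 12*s + 32)/(s^2 - 3*s - 18)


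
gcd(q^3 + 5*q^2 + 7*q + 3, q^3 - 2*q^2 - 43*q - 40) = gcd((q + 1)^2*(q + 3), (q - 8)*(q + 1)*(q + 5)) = q + 1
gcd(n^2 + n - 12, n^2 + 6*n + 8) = n + 4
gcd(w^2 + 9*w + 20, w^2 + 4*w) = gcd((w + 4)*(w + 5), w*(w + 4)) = w + 4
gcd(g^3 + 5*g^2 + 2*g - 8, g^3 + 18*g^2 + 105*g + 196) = g + 4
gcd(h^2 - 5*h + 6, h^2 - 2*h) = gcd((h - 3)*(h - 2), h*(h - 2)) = h - 2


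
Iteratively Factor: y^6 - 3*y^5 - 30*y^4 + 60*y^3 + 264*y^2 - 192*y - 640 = (y - 5)*(y^5 + 2*y^4 - 20*y^3 - 40*y^2 + 64*y + 128) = (y - 5)*(y - 4)*(y^4 + 6*y^3 + 4*y^2 - 24*y - 32) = (y - 5)*(y - 4)*(y + 2)*(y^3 + 4*y^2 - 4*y - 16) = (y - 5)*(y - 4)*(y - 2)*(y + 2)*(y^2 + 6*y + 8) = (y - 5)*(y - 4)*(y - 2)*(y + 2)*(y + 4)*(y + 2)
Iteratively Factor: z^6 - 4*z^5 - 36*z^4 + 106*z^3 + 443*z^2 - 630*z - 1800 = (z - 5)*(z^5 + z^4 - 31*z^3 - 49*z^2 + 198*z + 360) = (z - 5)*(z - 3)*(z^4 + 4*z^3 - 19*z^2 - 106*z - 120) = (z - 5)*(z - 3)*(z + 4)*(z^3 - 19*z - 30) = (z - 5)*(z - 3)*(z + 3)*(z + 4)*(z^2 - 3*z - 10) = (z - 5)*(z - 3)*(z + 2)*(z + 3)*(z + 4)*(z - 5)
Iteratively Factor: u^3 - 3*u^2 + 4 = (u + 1)*(u^2 - 4*u + 4) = (u - 2)*(u + 1)*(u - 2)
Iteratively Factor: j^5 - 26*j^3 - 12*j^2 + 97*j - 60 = (j - 5)*(j^4 + 5*j^3 - j^2 - 17*j + 12) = (j - 5)*(j - 1)*(j^3 + 6*j^2 + 5*j - 12) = (j - 5)*(j - 1)*(j + 4)*(j^2 + 2*j - 3) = (j - 5)*(j - 1)*(j + 3)*(j + 4)*(j - 1)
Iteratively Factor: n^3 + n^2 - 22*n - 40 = (n + 4)*(n^2 - 3*n - 10) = (n - 5)*(n + 4)*(n + 2)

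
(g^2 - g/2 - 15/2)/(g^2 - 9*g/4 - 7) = 2*(-2*g^2 + g + 15)/(-4*g^2 + 9*g + 28)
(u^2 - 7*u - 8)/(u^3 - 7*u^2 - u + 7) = (u - 8)/(u^2 - 8*u + 7)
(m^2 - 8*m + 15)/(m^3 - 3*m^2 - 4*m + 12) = (m - 5)/(m^2 - 4)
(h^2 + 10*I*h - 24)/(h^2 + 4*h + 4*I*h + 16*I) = (h + 6*I)/(h + 4)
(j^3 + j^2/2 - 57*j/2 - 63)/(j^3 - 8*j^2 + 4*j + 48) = (2*j^2 + 13*j + 21)/(2*(j^2 - 2*j - 8))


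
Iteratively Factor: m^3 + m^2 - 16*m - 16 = (m + 4)*(m^2 - 3*m - 4) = (m + 1)*(m + 4)*(m - 4)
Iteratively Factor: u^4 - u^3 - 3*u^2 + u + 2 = (u + 1)*(u^3 - 2*u^2 - u + 2) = (u + 1)^2*(u^2 - 3*u + 2) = (u - 1)*(u + 1)^2*(u - 2)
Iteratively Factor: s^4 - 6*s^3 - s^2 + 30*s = (s - 5)*(s^3 - s^2 - 6*s) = (s - 5)*(s - 3)*(s^2 + 2*s) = s*(s - 5)*(s - 3)*(s + 2)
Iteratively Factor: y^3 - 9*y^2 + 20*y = (y - 5)*(y^2 - 4*y) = (y - 5)*(y - 4)*(y)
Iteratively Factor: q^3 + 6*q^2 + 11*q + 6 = (q + 3)*(q^2 + 3*q + 2) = (q + 2)*(q + 3)*(q + 1)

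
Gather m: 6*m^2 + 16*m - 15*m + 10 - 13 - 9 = 6*m^2 + m - 12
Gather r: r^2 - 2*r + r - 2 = r^2 - r - 2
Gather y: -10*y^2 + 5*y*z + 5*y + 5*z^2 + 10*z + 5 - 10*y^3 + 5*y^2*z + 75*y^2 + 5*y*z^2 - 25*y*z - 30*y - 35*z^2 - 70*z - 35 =-10*y^3 + y^2*(5*z + 65) + y*(5*z^2 - 20*z - 25) - 30*z^2 - 60*z - 30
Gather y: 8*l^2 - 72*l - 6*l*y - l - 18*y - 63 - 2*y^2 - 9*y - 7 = 8*l^2 - 73*l - 2*y^2 + y*(-6*l - 27) - 70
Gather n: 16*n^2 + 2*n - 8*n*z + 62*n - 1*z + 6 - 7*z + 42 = 16*n^2 + n*(64 - 8*z) - 8*z + 48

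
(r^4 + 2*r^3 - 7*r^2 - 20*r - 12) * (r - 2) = r^5 - 11*r^3 - 6*r^2 + 28*r + 24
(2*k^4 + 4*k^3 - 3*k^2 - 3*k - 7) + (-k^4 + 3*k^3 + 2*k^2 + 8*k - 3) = k^4 + 7*k^3 - k^2 + 5*k - 10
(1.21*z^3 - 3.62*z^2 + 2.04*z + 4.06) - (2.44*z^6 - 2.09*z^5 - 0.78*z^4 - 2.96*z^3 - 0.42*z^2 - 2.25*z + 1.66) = -2.44*z^6 + 2.09*z^5 + 0.78*z^4 + 4.17*z^3 - 3.2*z^2 + 4.29*z + 2.4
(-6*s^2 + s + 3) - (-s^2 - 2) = -5*s^2 + s + 5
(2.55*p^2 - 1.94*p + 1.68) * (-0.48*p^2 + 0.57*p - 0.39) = -1.224*p^4 + 2.3847*p^3 - 2.9067*p^2 + 1.7142*p - 0.6552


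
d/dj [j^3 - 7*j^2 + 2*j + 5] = 3*j^2 - 14*j + 2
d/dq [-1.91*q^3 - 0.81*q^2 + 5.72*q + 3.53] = -5.73*q^2 - 1.62*q + 5.72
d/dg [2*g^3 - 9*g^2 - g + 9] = 6*g^2 - 18*g - 1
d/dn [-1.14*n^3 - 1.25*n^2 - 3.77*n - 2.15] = -3.42*n^2 - 2.5*n - 3.77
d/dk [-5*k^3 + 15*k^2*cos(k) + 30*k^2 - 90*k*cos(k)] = -15*k^2*sin(k) - 15*k^2 + 90*k*sin(k) + 30*k*cos(k) + 60*k - 90*cos(k)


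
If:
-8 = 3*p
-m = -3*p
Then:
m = -8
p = -8/3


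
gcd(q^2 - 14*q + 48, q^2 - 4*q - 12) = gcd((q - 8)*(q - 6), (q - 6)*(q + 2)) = q - 6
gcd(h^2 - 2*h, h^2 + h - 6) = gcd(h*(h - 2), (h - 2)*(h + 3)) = h - 2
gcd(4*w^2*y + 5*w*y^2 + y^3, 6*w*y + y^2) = y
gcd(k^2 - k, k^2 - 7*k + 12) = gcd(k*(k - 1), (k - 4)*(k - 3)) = 1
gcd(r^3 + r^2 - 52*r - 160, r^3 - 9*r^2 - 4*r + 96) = r - 8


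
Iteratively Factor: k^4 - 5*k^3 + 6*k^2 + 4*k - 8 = (k - 2)*(k^3 - 3*k^2 + 4) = (k - 2)^2*(k^2 - k - 2) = (k - 2)^2*(k + 1)*(k - 2)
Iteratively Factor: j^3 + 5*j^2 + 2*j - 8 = (j + 2)*(j^2 + 3*j - 4) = (j + 2)*(j + 4)*(j - 1)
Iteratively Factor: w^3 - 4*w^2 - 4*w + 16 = (w - 4)*(w^2 - 4) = (w - 4)*(w + 2)*(w - 2)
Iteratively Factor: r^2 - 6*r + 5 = (r - 1)*(r - 5)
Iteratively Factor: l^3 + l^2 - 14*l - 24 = (l - 4)*(l^2 + 5*l + 6) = (l - 4)*(l + 2)*(l + 3)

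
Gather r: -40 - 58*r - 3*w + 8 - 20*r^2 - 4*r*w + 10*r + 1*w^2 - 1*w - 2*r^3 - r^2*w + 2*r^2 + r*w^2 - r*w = -2*r^3 + r^2*(-w - 18) + r*(w^2 - 5*w - 48) + w^2 - 4*w - 32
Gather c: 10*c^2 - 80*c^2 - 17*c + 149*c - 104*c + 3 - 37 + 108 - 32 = -70*c^2 + 28*c + 42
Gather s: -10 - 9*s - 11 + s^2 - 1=s^2 - 9*s - 22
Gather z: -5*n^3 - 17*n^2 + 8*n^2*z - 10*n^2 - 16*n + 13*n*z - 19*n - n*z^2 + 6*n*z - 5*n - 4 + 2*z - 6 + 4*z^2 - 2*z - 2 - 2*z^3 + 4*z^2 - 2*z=-5*n^3 - 27*n^2 - 40*n - 2*z^3 + z^2*(8 - n) + z*(8*n^2 + 19*n - 2) - 12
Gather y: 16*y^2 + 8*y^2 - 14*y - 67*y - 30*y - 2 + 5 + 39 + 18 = 24*y^2 - 111*y + 60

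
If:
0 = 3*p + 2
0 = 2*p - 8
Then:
No Solution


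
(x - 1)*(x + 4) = x^2 + 3*x - 4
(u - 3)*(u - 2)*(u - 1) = u^3 - 6*u^2 + 11*u - 6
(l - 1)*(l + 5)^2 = l^3 + 9*l^2 + 15*l - 25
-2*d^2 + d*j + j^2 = (-d + j)*(2*d + j)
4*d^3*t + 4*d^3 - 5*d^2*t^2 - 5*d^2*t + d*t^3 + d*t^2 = (-4*d + t)*(-d + t)*(d*t + d)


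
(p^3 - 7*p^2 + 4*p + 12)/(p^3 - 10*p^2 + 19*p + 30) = (p - 2)/(p - 5)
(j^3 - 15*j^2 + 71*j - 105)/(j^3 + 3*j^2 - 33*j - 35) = (j^2 - 10*j + 21)/(j^2 + 8*j + 7)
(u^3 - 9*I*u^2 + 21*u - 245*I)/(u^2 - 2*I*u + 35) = u - 7*I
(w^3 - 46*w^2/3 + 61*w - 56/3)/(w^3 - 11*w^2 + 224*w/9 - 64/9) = 3*(w - 7)/(3*w - 8)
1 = 1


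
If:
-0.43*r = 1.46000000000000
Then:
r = -3.40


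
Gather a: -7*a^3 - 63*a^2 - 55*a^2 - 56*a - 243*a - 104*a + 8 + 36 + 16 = -7*a^3 - 118*a^2 - 403*a + 60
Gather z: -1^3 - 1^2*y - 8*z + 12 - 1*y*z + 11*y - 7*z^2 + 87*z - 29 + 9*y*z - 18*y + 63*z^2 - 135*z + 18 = -8*y + 56*z^2 + z*(8*y - 56)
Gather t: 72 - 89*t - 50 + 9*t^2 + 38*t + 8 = 9*t^2 - 51*t + 30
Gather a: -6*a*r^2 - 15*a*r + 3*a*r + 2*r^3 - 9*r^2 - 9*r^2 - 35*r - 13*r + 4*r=a*(-6*r^2 - 12*r) + 2*r^3 - 18*r^2 - 44*r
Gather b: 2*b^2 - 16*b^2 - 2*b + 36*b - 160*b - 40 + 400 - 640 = -14*b^2 - 126*b - 280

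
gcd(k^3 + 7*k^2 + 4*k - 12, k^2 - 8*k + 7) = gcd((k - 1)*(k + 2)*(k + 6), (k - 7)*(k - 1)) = k - 1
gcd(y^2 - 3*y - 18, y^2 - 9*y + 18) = y - 6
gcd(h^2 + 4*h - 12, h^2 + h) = 1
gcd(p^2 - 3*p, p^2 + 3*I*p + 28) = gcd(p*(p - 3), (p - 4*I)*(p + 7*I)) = 1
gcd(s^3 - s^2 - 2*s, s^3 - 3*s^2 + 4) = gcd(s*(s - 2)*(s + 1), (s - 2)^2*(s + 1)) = s^2 - s - 2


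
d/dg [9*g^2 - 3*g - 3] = 18*g - 3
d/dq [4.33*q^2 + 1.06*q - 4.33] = 8.66*q + 1.06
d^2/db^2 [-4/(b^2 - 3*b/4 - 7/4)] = 32*(-16*b^2 + 12*b + (8*b - 3)^2 + 28)/(-4*b^2 + 3*b + 7)^3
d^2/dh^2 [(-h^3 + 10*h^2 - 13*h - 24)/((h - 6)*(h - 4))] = 2*(11*h^3 - 72*h^2 - 72*h + 816)/(h^6 - 30*h^5 + 372*h^4 - 2440*h^3 + 8928*h^2 - 17280*h + 13824)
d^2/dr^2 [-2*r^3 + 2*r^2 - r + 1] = 4 - 12*r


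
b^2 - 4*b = b*(b - 4)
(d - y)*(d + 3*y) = d^2 + 2*d*y - 3*y^2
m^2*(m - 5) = m^3 - 5*m^2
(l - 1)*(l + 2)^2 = l^3 + 3*l^2 - 4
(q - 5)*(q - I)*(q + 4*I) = q^3 - 5*q^2 + 3*I*q^2 + 4*q - 15*I*q - 20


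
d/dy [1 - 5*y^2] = -10*y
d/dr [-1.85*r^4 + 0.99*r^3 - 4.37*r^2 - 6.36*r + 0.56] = -7.4*r^3 + 2.97*r^2 - 8.74*r - 6.36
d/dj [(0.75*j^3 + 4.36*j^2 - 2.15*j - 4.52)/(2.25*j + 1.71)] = (3.375*j^3 + 13.6575*j^2 + 14.9112*j + 6.4935)/(5.0625*j^2 + 7.695*j + 2.9241)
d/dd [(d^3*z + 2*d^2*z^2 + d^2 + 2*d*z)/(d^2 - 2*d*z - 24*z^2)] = z*(d^4 - 4*d^3*z - 76*d^2*z^2 - 4*d^2 - 96*d*z^3 - 48*d*z - 48*z^2)/(d^4 - 4*d^3*z - 44*d^2*z^2 + 96*d*z^3 + 576*z^4)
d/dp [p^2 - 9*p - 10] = 2*p - 9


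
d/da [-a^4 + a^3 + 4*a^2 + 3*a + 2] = -4*a^3 + 3*a^2 + 8*a + 3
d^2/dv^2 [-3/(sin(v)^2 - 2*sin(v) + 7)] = 6*(2*sin(v)^4 - 3*sin(v)^3 - 15*sin(v)^2 + 13*sin(v) + 3)/(sin(v)^2 - 2*sin(v) + 7)^3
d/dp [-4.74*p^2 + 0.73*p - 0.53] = 0.73 - 9.48*p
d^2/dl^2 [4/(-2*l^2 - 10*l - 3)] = 16*(2*l^2 + 10*l - 2*(2*l + 5)^2 + 3)/(2*l^2 + 10*l + 3)^3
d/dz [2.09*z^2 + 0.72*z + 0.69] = 4.18*z + 0.72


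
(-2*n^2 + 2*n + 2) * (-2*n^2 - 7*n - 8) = 4*n^4 + 10*n^3 - 2*n^2 - 30*n - 16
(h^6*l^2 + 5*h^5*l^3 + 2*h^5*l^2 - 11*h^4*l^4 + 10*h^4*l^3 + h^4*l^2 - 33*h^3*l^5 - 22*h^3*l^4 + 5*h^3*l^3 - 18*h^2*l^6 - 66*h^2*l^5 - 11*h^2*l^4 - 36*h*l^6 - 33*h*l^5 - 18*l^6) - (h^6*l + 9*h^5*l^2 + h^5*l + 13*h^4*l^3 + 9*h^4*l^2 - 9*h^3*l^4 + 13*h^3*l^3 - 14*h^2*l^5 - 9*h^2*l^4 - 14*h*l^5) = h^6*l^2 - h^6*l + 5*h^5*l^3 - 7*h^5*l^2 - h^5*l - 11*h^4*l^4 - 3*h^4*l^3 - 8*h^4*l^2 - 33*h^3*l^5 - 13*h^3*l^4 - 8*h^3*l^3 - 18*h^2*l^6 - 52*h^2*l^5 - 2*h^2*l^4 - 36*h*l^6 - 19*h*l^5 - 18*l^6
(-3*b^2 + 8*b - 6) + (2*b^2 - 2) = -b^2 + 8*b - 8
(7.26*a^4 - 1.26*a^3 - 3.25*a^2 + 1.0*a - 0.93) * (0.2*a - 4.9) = 1.452*a^5 - 35.826*a^4 + 5.524*a^3 + 16.125*a^2 - 5.086*a + 4.557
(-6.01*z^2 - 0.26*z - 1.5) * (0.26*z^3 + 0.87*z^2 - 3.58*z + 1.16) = -1.5626*z^5 - 5.2963*z^4 + 20.8996*z^3 - 7.3458*z^2 + 5.0684*z - 1.74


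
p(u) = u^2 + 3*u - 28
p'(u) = 2*u + 3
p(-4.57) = -20.83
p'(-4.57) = -6.14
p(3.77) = -2.48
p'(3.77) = 10.54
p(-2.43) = -29.39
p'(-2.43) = -1.86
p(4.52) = 5.99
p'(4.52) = 12.04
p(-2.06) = -29.94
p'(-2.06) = -1.12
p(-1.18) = -30.15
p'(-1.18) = 0.64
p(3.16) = -8.53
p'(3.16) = 9.32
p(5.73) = 22.02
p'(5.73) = 14.46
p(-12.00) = 80.00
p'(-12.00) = -21.00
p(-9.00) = 26.00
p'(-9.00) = -15.00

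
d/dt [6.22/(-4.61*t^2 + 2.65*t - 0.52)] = (57.3484*t - 16.483)/(4.61*t^2 - 2.65*t + 0.52)^2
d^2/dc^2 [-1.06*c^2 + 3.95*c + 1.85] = -2.12000000000000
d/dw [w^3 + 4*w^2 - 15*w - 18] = 3*w^2 + 8*w - 15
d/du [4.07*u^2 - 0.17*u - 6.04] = 8.14*u - 0.17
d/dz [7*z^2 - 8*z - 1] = 14*z - 8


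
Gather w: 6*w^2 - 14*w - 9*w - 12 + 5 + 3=6*w^2 - 23*w - 4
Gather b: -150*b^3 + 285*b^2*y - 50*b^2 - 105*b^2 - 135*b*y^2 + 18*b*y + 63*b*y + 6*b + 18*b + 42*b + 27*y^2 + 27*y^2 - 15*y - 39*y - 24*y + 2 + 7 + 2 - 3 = -150*b^3 + b^2*(285*y - 155) + b*(-135*y^2 + 81*y + 66) + 54*y^2 - 78*y + 8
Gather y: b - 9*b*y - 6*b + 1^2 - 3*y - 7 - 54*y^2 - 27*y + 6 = -5*b - 54*y^2 + y*(-9*b - 30)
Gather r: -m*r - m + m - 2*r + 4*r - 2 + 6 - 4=r*(2 - m)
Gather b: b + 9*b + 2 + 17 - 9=10*b + 10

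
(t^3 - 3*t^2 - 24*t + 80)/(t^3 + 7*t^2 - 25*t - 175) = (t^2 - 8*t + 16)/(t^2 + 2*t - 35)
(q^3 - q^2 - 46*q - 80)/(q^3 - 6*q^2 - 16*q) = (q + 5)/q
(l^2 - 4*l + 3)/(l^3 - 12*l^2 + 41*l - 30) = (l - 3)/(l^2 - 11*l + 30)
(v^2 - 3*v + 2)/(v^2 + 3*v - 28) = (v^2 - 3*v + 2)/(v^2 + 3*v - 28)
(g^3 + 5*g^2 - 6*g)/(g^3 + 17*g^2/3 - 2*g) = 3*(g - 1)/(3*g - 1)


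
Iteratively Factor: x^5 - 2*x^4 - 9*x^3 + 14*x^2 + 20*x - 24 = (x - 1)*(x^4 - x^3 - 10*x^2 + 4*x + 24) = (x - 2)*(x - 1)*(x^3 + x^2 - 8*x - 12) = (x - 3)*(x - 2)*(x - 1)*(x^2 + 4*x + 4) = (x - 3)*(x - 2)*(x - 1)*(x + 2)*(x + 2)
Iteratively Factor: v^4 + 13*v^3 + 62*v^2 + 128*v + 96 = (v + 4)*(v^3 + 9*v^2 + 26*v + 24) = (v + 3)*(v + 4)*(v^2 + 6*v + 8) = (v + 3)*(v + 4)^2*(v + 2)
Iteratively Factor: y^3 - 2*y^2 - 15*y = (y - 5)*(y^2 + 3*y) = (y - 5)*(y + 3)*(y)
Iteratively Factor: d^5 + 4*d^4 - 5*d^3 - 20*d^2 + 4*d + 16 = (d + 4)*(d^4 - 5*d^2 + 4) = (d - 1)*(d + 4)*(d^3 + d^2 - 4*d - 4) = (d - 1)*(d + 2)*(d + 4)*(d^2 - d - 2) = (d - 1)*(d + 1)*(d + 2)*(d + 4)*(d - 2)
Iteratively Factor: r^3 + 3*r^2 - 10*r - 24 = (r - 3)*(r^2 + 6*r + 8) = (r - 3)*(r + 4)*(r + 2)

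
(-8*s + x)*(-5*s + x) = 40*s^2 - 13*s*x + x^2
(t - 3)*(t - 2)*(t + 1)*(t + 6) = t^4 + 2*t^3 - 23*t^2 + 12*t + 36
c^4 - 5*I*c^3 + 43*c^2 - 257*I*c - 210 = (c - 6*I)*(c - 5*I)*(c - I)*(c + 7*I)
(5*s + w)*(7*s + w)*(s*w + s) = 35*s^3*w + 35*s^3 + 12*s^2*w^2 + 12*s^2*w + s*w^3 + s*w^2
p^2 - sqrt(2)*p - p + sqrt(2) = (p - 1)*(p - sqrt(2))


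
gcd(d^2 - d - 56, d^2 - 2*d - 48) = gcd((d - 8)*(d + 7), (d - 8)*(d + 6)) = d - 8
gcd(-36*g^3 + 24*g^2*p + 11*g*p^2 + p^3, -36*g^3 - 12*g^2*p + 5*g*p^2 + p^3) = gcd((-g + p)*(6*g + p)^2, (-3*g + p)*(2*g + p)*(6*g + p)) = 6*g + p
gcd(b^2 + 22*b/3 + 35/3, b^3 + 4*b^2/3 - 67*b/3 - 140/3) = b + 7/3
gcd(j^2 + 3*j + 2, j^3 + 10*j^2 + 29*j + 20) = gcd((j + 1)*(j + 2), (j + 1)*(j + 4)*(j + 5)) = j + 1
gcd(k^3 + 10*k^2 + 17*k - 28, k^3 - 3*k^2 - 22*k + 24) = k^2 + 3*k - 4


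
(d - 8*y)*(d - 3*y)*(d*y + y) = d^3*y - 11*d^2*y^2 + d^2*y + 24*d*y^3 - 11*d*y^2 + 24*y^3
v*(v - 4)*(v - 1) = v^3 - 5*v^2 + 4*v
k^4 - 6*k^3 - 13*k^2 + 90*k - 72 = (k - 6)*(k - 3)*(k - 1)*(k + 4)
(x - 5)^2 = x^2 - 10*x + 25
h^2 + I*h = h*(h + I)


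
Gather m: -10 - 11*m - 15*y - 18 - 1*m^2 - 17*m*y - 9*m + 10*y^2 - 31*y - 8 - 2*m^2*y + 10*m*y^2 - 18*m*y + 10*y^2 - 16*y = m^2*(-2*y - 1) + m*(10*y^2 - 35*y - 20) + 20*y^2 - 62*y - 36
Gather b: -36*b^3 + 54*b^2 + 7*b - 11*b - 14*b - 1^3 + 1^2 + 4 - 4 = -36*b^3 + 54*b^2 - 18*b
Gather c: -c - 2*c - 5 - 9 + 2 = -3*c - 12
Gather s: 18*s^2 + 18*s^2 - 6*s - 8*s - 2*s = 36*s^2 - 16*s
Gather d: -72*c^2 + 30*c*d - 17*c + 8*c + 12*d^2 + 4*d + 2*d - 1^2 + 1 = -72*c^2 - 9*c + 12*d^2 + d*(30*c + 6)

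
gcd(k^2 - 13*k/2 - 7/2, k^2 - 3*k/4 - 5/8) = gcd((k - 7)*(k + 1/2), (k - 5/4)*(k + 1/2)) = k + 1/2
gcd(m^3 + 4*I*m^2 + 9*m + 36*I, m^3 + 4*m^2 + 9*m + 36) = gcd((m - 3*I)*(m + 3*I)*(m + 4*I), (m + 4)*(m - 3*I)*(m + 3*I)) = m^2 + 9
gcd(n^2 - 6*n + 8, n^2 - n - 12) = n - 4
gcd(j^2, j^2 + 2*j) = j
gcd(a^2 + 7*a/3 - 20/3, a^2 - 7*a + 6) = 1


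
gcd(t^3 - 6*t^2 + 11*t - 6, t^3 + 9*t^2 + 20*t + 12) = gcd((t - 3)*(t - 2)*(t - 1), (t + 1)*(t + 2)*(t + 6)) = 1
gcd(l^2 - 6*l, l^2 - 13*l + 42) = l - 6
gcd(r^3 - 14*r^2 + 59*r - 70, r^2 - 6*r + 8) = r - 2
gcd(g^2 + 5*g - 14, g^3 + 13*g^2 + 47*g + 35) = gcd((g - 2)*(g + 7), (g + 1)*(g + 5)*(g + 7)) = g + 7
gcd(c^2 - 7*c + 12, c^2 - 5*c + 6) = c - 3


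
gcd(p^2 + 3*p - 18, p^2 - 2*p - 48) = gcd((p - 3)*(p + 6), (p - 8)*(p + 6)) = p + 6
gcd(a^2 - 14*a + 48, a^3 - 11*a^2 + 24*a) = a - 8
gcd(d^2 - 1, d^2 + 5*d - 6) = d - 1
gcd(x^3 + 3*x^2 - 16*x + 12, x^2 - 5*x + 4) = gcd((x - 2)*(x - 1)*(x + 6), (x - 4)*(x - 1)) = x - 1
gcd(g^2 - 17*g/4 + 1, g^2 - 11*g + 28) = g - 4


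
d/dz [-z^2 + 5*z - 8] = 5 - 2*z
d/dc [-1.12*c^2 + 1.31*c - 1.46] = 1.31 - 2.24*c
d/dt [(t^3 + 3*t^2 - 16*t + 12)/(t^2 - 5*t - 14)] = (t^4 - 10*t^3 - 41*t^2 - 108*t + 284)/(t^4 - 10*t^3 - 3*t^2 + 140*t + 196)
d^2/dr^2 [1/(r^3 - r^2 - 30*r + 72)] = 2*((1 - 3*r)*(r^3 - r^2 - 30*r + 72) + (-3*r^2 + 2*r + 30)^2)/(r^3 - r^2 - 30*r + 72)^3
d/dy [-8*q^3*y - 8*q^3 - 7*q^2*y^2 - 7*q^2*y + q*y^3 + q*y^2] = q*(-8*q^2 - 14*q*y - 7*q + 3*y^2 + 2*y)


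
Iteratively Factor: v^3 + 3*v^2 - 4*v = (v)*(v^2 + 3*v - 4) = v*(v - 1)*(v + 4)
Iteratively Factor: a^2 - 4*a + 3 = (a - 3)*(a - 1)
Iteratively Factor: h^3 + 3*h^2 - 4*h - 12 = (h + 2)*(h^2 + h - 6) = (h + 2)*(h + 3)*(h - 2)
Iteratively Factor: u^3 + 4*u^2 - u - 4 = (u + 1)*(u^2 + 3*u - 4) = (u + 1)*(u + 4)*(u - 1)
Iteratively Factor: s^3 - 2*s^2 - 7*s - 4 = (s + 1)*(s^2 - 3*s - 4) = (s - 4)*(s + 1)*(s + 1)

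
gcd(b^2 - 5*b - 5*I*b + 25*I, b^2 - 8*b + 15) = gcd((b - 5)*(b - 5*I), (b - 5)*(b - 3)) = b - 5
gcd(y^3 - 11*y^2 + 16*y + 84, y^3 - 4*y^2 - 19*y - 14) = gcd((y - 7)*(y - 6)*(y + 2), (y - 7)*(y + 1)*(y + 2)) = y^2 - 5*y - 14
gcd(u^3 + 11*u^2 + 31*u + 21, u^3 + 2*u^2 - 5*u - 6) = u^2 + 4*u + 3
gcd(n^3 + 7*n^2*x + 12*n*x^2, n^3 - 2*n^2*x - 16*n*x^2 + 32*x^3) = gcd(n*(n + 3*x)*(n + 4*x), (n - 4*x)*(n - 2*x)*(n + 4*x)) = n + 4*x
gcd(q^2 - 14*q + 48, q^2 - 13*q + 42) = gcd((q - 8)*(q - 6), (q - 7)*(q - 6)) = q - 6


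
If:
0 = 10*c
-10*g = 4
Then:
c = 0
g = -2/5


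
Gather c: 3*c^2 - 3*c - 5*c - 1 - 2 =3*c^2 - 8*c - 3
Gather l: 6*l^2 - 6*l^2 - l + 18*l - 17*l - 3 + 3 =0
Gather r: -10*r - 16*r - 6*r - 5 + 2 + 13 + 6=16 - 32*r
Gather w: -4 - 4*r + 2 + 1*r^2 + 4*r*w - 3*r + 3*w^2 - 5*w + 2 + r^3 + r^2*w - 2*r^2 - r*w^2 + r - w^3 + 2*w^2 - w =r^3 - r^2 - 6*r - w^3 + w^2*(5 - r) + w*(r^2 + 4*r - 6)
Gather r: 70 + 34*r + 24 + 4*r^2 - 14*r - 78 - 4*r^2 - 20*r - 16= 0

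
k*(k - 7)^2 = k^3 - 14*k^2 + 49*k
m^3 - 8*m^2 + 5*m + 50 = (m - 5)^2*(m + 2)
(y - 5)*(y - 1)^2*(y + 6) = y^4 - y^3 - 31*y^2 + 61*y - 30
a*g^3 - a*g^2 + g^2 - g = g*(g - 1)*(a*g + 1)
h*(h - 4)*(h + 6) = h^3 + 2*h^2 - 24*h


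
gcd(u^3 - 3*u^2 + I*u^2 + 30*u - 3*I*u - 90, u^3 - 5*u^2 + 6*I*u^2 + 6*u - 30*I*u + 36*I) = u^2 + u*(-3 + 6*I) - 18*I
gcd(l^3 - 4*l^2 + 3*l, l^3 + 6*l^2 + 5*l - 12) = l - 1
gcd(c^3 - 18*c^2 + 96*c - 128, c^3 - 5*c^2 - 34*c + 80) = c^2 - 10*c + 16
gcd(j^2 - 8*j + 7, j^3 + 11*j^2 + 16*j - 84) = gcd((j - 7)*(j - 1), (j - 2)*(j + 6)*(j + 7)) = 1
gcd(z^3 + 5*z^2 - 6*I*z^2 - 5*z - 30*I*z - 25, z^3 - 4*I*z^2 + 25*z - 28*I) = z - I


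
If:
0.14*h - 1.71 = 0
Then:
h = 12.21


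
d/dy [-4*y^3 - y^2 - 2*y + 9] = -12*y^2 - 2*y - 2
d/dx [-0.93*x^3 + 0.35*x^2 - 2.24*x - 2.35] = -2.79*x^2 + 0.7*x - 2.24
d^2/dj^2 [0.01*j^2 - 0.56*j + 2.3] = 0.0200000000000000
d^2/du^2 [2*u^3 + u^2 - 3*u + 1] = 12*u + 2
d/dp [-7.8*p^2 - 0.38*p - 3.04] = -15.6*p - 0.38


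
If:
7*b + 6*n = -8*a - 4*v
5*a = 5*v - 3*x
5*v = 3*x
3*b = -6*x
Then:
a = 0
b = -2*x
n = 29*x/15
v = 3*x/5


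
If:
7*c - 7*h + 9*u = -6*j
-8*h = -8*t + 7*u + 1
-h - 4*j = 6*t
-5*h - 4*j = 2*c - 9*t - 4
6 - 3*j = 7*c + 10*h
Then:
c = 14229/24607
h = 3360/24607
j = 4813/24607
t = -11306/73821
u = -34987/73821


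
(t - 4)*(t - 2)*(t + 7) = t^3 + t^2 - 34*t + 56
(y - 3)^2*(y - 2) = y^3 - 8*y^2 + 21*y - 18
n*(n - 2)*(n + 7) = n^3 + 5*n^2 - 14*n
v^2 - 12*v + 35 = (v - 7)*(v - 5)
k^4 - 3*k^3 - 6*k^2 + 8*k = k*(k - 4)*(k - 1)*(k + 2)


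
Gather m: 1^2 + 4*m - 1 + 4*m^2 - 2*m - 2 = 4*m^2 + 2*m - 2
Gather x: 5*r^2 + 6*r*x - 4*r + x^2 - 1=5*r^2 + 6*r*x - 4*r + x^2 - 1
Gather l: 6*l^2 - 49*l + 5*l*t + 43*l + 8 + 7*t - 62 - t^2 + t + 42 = 6*l^2 + l*(5*t - 6) - t^2 + 8*t - 12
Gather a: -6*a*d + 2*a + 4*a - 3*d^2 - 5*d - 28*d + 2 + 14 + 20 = a*(6 - 6*d) - 3*d^2 - 33*d + 36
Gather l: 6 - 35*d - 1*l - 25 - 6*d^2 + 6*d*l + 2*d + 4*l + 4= -6*d^2 - 33*d + l*(6*d + 3) - 15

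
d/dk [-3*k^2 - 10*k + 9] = -6*k - 10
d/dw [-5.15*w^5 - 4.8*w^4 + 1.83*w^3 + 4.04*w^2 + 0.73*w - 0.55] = -25.75*w^4 - 19.2*w^3 + 5.49*w^2 + 8.08*w + 0.73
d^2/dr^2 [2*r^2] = 4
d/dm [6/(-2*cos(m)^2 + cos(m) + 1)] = 6*(1 - 4*cos(m))*sin(m)/(cos(m) - cos(2*m))^2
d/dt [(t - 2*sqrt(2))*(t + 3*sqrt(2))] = 2*t + sqrt(2)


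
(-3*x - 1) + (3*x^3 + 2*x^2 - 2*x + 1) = 3*x^3 + 2*x^2 - 5*x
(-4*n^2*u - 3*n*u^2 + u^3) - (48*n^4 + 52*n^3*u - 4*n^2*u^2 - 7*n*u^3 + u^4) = -48*n^4 - 52*n^3*u + 4*n^2*u^2 - 4*n^2*u + 7*n*u^3 - 3*n*u^2 - u^4 + u^3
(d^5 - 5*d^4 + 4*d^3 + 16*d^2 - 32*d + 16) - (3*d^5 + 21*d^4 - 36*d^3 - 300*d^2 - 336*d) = -2*d^5 - 26*d^4 + 40*d^3 + 316*d^2 + 304*d + 16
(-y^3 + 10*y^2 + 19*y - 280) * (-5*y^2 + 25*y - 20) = 5*y^5 - 75*y^4 + 175*y^3 + 1675*y^2 - 7380*y + 5600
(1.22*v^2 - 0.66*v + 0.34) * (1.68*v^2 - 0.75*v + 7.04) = 2.0496*v^4 - 2.0238*v^3 + 9.655*v^2 - 4.9014*v + 2.3936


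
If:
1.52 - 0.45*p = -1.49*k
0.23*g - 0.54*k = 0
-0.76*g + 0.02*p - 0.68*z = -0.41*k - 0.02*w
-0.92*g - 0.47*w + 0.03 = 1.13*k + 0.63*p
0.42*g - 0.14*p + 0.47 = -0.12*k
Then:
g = 0.01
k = 0.00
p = 3.39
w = -4.52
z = -0.04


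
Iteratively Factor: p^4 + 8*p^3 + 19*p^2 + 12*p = (p)*(p^3 + 8*p^2 + 19*p + 12) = p*(p + 4)*(p^2 + 4*p + 3) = p*(p + 1)*(p + 4)*(p + 3)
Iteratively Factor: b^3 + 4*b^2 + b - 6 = (b + 2)*(b^2 + 2*b - 3) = (b + 2)*(b + 3)*(b - 1)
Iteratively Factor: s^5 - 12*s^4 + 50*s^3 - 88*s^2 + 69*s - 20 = (s - 1)*(s^4 - 11*s^3 + 39*s^2 - 49*s + 20) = (s - 5)*(s - 1)*(s^3 - 6*s^2 + 9*s - 4) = (s - 5)*(s - 1)^2*(s^2 - 5*s + 4) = (s - 5)*(s - 4)*(s - 1)^2*(s - 1)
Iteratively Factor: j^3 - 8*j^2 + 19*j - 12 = (j - 4)*(j^2 - 4*j + 3) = (j - 4)*(j - 3)*(j - 1)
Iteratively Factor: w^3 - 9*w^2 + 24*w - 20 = (w - 2)*(w^2 - 7*w + 10) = (w - 5)*(w - 2)*(w - 2)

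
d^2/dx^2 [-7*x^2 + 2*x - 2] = -14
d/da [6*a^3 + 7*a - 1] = 18*a^2 + 7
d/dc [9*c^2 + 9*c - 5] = 18*c + 9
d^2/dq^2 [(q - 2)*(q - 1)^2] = 6*q - 8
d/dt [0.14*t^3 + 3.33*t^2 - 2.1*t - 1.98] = 0.42*t^2 + 6.66*t - 2.1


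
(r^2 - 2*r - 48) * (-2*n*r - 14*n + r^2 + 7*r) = -2*n*r^3 - 10*n*r^2 + 124*n*r + 672*n + r^4 + 5*r^3 - 62*r^2 - 336*r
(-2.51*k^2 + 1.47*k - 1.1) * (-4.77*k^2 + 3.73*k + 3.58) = 11.9727*k^4 - 16.3742*k^3 + 1.7443*k^2 + 1.1596*k - 3.938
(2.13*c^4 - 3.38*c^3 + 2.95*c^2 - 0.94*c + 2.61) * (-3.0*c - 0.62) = -6.39*c^5 + 8.8194*c^4 - 6.7544*c^3 + 0.991*c^2 - 7.2472*c - 1.6182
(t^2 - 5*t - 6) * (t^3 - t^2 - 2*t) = t^5 - 6*t^4 - 3*t^3 + 16*t^2 + 12*t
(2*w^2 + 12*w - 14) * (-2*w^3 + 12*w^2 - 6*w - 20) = -4*w^5 + 160*w^3 - 280*w^2 - 156*w + 280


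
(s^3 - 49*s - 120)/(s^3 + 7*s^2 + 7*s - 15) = (s - 8)/(s - 1)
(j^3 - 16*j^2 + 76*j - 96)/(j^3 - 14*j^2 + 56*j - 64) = (j - 6)/(j - 4)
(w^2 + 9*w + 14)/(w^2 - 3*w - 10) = (w + 7)/(w - 5)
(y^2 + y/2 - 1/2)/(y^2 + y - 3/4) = 2*(y + 1)/(2*y + 3)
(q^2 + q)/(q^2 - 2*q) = (q + 1)/(q - 2)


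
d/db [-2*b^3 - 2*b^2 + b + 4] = -6*b^2 - 4*b + 1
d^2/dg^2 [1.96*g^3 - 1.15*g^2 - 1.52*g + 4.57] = 11.76*g - 2.3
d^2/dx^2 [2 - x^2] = -2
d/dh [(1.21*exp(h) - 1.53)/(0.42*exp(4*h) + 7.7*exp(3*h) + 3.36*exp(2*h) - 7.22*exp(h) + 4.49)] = (-1.5246*exp(4*h) - 16.0636*exp(3*h) + 31.2774*exp(2*h) + 10.2816*exp(h) - 5.6137)*exp(h)/(0.1764*exp(8*h) + 6.468*exp(7*h) + 62.1124*exp(6*h) + 45.6792*exp(5*h) - 96.1268*exp(4*h) + 20.6276*exp(3*h) + 82.3012*exp(2*h) - 64.8356*exp(h) + 20.1601)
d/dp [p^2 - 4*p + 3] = 2*p - 4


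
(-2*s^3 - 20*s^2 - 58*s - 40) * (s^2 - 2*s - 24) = -2*s^5 - 16*s^4 + 30*s^3 + 556*s^2 + 1472*s + 960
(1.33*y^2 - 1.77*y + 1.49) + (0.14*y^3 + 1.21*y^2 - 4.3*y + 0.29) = 0.14*y^3 + 2.54*y^2 - 6.07*y + 1.78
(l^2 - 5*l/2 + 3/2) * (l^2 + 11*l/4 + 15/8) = l^4 + l^3/4 - 7*l^2/2 - 9*l/16 + 45/16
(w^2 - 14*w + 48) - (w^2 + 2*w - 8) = 56 - 16*w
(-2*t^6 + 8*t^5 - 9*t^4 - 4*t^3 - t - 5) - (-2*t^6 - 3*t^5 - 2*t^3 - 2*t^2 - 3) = 11*t^5 - 9*t^4 - 2*t^3 + 2*t^2 - t - 2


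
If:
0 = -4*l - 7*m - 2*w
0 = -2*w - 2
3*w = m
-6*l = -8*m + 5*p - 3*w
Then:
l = 23/4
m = -3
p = -123/10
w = -1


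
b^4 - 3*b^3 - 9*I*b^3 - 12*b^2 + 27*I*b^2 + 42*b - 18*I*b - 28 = (b - 2)*(b - 1)*(b - 7*I)*(b - 2*I)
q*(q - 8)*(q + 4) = q^3 - 4*q^2 - 32*q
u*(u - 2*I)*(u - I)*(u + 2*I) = u^4 - I*u^3 + 4*u^2 - 4*I*u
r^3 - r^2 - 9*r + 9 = (r - 3)*(r - 1)*(r + 3)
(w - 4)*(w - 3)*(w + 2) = w^3 - 5*w^2 - 2*w + 24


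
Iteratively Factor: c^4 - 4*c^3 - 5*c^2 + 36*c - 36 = (c - 2)*(c^3 - 2*c^2 - 9*c + 18) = (c - 2)^2*(c^2 - 9) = (c - 3)*(c - 2)^2*(c + 3)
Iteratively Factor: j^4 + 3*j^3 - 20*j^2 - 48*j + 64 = (j + 4)*(j^3 - j^2 - 16*j + 16) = (j - 1)*(j + 4)*(j^2 - 16) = (j - 4)*(j - 1)*(j + 4)*(j + 4)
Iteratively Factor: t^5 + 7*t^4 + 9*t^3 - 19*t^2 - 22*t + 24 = (t - 1)*(t^4 + 8*t^3 + 17*t^2 - 2*t - 24) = (t - 1)*(t + 3)*(t^3 + 5*t^2 + 2*t - 8) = (t - 1)*(t + 3)*(t + 4)*(t^2 + t - 2) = (t - 1)^2*(t + 3)*(t + 4)*(t + 2)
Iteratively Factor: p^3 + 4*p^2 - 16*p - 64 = (p + 4)*(p^2 - 16) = (p - 4)*(p + 4)*(p + 4)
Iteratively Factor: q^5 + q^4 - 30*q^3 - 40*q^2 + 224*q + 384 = (q + 2)*(q^4 - q^3 - 28*q^2 + 16*q + 192) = (q - 4)*(q + 2)*(q^3 + 3*q^2 - 16*q - 48) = (q - 4)^2*(q + 2)*(q^2 + 7*q + 12) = (q - 4)^2*(q + 2)*(q + 4)*(q + 3)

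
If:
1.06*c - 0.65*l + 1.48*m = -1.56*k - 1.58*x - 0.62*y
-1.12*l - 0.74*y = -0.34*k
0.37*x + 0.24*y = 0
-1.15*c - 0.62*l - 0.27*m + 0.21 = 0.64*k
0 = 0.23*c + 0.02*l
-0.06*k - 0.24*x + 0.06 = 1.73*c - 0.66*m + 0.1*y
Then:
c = -0.02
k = 0.15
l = 0.28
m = -0.11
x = 0.23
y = -0.36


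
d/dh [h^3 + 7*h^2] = h*(3*h + 14)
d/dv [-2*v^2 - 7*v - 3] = -4*v - 7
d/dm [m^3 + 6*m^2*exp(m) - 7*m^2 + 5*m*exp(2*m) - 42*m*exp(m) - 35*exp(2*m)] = 6*m^2*exp(m) + 3*m^2 + 10*m*exp(2*m) - 30*m*exp(m) - 14*m - 65*exp(2*m) - 42*exp(m)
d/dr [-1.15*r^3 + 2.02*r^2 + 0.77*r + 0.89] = -3.45*r^2 + 4.04*r + 0.77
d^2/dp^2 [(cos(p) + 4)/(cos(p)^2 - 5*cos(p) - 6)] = (9*sin(p)^4*cos(p) + 21*sin(p)^4 - 184*sin(p)^2 - 20*cos(p) - 9*cos(3*p)/2 - cos(5*p)/2 - 25)/(sin(p)^2 + 5*cos(p) + 5)^3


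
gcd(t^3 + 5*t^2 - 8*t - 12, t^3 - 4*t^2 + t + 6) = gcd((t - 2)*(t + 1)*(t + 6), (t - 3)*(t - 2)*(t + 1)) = t^2 - t - 2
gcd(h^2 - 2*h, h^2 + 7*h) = h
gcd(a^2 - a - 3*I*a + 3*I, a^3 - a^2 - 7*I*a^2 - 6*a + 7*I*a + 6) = a - 1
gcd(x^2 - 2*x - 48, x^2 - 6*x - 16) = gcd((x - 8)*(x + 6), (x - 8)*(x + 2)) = x - 8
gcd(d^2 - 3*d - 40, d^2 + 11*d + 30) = d + 5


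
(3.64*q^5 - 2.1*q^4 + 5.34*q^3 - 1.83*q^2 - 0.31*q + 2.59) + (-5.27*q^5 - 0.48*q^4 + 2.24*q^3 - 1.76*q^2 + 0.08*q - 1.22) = -1.63*q^5 - 2.58*q^4 + 7.58*q^3 - 3.59*q^2 - 0.23*q + 1.37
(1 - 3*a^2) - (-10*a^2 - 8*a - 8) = 7*a^2 + 8*a + 9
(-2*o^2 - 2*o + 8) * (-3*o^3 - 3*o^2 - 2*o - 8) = 6*o^5 + 12*o^4 - 14*o^3 - 4*o^2 - 64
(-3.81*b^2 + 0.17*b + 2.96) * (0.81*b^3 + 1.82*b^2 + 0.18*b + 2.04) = -3.0861*b^5 - 6.7965*b^4 + 2.0212*b^3 - 2.3546*b^2 + 0.8796*b + 6.0384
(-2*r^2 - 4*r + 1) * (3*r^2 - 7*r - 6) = -6*r^4 + 2*r^3 + 43*r^2 + 17*r - 6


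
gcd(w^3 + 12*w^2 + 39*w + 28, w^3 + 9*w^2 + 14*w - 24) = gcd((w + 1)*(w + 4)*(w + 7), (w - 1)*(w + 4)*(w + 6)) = w + 4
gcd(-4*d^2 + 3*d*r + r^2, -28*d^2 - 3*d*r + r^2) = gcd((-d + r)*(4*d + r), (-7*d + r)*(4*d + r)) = 4*d + r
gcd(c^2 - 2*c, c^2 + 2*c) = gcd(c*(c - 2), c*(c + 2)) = c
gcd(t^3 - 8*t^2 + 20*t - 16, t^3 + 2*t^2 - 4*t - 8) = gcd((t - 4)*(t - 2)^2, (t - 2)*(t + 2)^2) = t - 2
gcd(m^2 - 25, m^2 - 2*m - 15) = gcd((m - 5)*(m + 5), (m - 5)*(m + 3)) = m - 5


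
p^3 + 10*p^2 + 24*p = p*(p + 4)*(p + 6)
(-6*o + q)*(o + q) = -6*o^2 - 5*o*q + q^2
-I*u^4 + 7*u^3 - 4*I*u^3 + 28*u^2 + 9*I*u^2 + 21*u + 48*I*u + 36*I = (u + 3)*(u + 3*I)*(u + 4*I)*(-I*u - I)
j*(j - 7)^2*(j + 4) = j^4 - 10*j^3 - 7*j^2 + 196*j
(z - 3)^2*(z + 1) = z^3 - 5*z^2 + 3*z + 9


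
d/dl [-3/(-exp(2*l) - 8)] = -6*exp(2*l)/(exp(2*l) + 8)^2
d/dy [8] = 0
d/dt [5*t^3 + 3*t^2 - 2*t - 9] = 15*t^2 + 6*t - 2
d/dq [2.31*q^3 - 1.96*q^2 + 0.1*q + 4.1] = 6.93*q^2 - 3.92*q + 0.1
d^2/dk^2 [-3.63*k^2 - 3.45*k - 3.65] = -7.26000000000000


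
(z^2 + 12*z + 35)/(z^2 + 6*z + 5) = (z + 7)/(z + 1)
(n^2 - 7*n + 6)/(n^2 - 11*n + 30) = (n - 1)/(n - 5)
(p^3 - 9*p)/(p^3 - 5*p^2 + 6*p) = (p + 3)/(p - 2)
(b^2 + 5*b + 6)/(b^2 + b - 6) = (b + 2)/(b - 2)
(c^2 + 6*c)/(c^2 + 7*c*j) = (c + 6)/(c + 7*j)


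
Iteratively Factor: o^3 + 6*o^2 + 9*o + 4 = (o + 4)*(o^2 + 2*o + 1) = (o + 1)*(o + 4)*(o + 1)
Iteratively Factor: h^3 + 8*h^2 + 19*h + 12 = (h + 1)*(h^2 + 7*h + 12) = (h + 1)*(h + 3)*(h + 4)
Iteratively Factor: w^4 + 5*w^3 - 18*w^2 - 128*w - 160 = (w + 4)*(w^3 + w^2 - 22*w - 40) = (w + 2)*(w + 4)*(w^2 - w - 20) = (w - 5)*(w + 2)*(w + 4)*(w + 4)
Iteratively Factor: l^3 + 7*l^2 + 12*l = (l + 3)*(l^2 + 4*l) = (l + 3)*(l + 4)*(l)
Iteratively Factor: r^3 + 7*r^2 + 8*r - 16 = (r - 1)*(r^2 + 8*r + 16) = (r - 1)*(r + 4)*(r + 4)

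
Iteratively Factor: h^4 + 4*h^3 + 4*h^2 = (h)*(h^3 + 4*h^2 + 4*h) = h*(h + 2)*(h^2 + 2*h) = h^2*(h + 2)*(h + 2)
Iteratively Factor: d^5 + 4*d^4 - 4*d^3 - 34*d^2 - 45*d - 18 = (d + 2)*(d^4 + 2*d^3 - 8*d^2 - 18*d - 9) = (d + 1)*(d + 2)*(d^3 + d^2 - 9*d - 9) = (d - 3)*(d + 1)*(d + 2)*(d^2 + 4*d + 3) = (d - 3)*(d + 1)*(d + 2)*(d + 3)*(d + 1)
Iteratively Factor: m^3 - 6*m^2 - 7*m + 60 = (m - 5)*(m^2 - m - 12) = (m - 5)*(m - 4)*(m + 3)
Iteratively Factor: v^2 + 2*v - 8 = (v - 2)*(v + 4)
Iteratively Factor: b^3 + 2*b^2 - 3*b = (b + 3)*(b^2 - b) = b*(b + 3)*(b - 1)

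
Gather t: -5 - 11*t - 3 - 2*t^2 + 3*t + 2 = -2*t^2 - 8*t - 6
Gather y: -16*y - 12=-16*y - 12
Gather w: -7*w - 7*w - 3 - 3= -14*w - 6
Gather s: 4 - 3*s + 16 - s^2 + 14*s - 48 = -s^2 + 11*s - 28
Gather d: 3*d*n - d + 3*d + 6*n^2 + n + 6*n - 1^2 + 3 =d*(3*n + 2) + 6*n^2 + 7*n + 2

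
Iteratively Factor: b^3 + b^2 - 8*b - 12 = (b + 2)*(b^2 - b - 6) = (b + 2)^2*(b - 3)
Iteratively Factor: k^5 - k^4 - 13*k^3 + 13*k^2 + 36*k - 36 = (k + 2)*(k^4 - 3*k^3 - 7*k^2 + 27*k - 18) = (k + 2)*(k + 3)*(k^3 - 6*k^2 + 11*k - 6) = (k - 1)*(k + 2)*(k + 3)*(k^2 - 5*k + 6) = (k - 3)*(k - 1)*(k + 2)*(k + 3)*(k - 2)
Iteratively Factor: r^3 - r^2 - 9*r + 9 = (r - 1)*(r^2 - 9) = (r - 3)*(r - 1)*(r + 3)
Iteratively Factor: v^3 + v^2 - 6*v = (v + 3)*(v^2 - 2*v) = v*(v + 3)*(v - 2)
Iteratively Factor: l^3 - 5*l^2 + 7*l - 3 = (l - 1)*(l^2 - 4*l + 3) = (l - 3)*(l - 1)*(l - 1)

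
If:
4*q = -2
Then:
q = -1/2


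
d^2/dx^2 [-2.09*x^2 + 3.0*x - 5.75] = -4.18000000000000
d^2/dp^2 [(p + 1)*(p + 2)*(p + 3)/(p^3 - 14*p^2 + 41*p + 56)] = 20*(2*p^3 - 15*p^2 - 111*p + 835)/(p^6 - 45*p^5 + 843*p^4 - 8415*p^3 + 47208*p^2 - 141120*p + 175616)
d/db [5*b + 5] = 5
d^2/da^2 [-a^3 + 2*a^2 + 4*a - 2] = 4 - 6*a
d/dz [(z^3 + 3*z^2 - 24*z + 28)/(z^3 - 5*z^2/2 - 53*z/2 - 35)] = 2*(-11*z^4 - 10*z^3 - 657*z^2 - 140*z + 3164)/(4*z^6 - 20*z^5 - 187*z^4 + 250*z^3 + 3509*z^2 + 7420*z + 4900)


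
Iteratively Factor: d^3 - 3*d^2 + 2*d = (d - 1)*(d^2 - 2*d) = d*(d - 1)*(d - 2)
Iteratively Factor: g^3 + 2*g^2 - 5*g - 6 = (g + 1)*(g^2 + g - 6) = (g + 1)*(g + 3)*(g - 2)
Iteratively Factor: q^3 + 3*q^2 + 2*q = (q + 1)*(q^2 + 2*q) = q*(q + 1)*(q + 2)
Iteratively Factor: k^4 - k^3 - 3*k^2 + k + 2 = (k + 1)*(k^3 - 2*k^2 - k + 2) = (k - 1)*(k + 1)*(k^2 - k - 2) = (k - 2)*(k - 1)*(k + 1)*(k + 1)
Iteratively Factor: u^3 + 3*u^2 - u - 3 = (u + 3)*(u^2 - 1) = (u - 1)*(u + 3)*(u + 1)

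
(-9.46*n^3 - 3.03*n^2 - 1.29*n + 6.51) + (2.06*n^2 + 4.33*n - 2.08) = -9.46*n^3 - 0.97*n^2 + 3.04*n + 4.43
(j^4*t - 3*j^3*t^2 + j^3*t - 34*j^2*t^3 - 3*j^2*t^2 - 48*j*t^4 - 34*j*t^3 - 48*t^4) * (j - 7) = j^5*t - 3*j^4*t^2 - 6*j^4*t - 34*j^3*t^3 + 18*j^3*t^2 - 7*j^3*t - 48*j^2*t^4 + 204*j^2*t^3 + 21*j^2*t^2 + 288*j*t^4 + 238*j*t^3 + 336*t^4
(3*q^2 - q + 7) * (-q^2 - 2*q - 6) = -3*q^4 - 5*q^3 - 23*q^2 - 8*q - 42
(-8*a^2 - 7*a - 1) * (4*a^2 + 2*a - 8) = -32*a^4 - 44*a^3 + 46*a^2 + 54*a + 8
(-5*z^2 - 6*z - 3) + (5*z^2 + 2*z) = -4*z - 3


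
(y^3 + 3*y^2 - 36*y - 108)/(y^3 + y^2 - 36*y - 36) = (y + 3)/(y + 1)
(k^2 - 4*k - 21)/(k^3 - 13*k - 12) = (k - 7)/(k^2 - 3*k - 4)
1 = 1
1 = 1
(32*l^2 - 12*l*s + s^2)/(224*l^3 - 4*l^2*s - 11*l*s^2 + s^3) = (-4*l + s)/(-28*l^2 - 3*l*s + s^2)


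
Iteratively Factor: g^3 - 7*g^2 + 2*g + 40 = (g - 5)*(g^2 - 2*g - 8) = (g - 5)*(g + 2)*(g - 4)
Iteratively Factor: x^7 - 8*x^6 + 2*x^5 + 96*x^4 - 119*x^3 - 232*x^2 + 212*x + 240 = (x - 4)*(x^6 - 4*x^5 - 14*x^4 + 40*x^3 + 41*x^2 - 68*x - 60) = (x - 4)*(x - 2)*(x^5 - 2*x^4 - 18*x^3 + 4*x^2 + 49*x + 30) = (x - 4)*(x - 2)*(x + 1)*(x^4 - 3*x^3 - 15*x^2 + 19*x + 30) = (x - 4)*(x - 2)*(x + 1)^2*(x^3 - 4*x^2 - 11*x + 30) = (x - 5)*(x - 4)*(x - 2)*(x + 1)^2*(x^2 + x - 6) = (x - 5)*(x - 4)*(x - 2)*(x + 1)^2*(x + 3)*(x - 2)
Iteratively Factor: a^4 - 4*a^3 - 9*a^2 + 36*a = (a)*(a^3 - 4*a^2 - 9*a + 36) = a*(a - 3)*(a^2 - a - 12) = a*(a - 4)*(a - 3)*(a + 3)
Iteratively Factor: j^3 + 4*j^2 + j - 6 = (j + 2)*(j^2 + 2*j - 3) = (j - 1)*(j + 2)*(j + 3)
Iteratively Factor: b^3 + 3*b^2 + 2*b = (b + 2)*(b^2 + b) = (b + 1)*(b + 2)*(b)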